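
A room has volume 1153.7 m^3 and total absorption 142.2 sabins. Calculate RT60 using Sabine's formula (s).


Given values:
  V = 1153.7 m^3
  A = 142.2 sabins
Formula: RT60 = 0.161 * V / A
Numerator: 0.161 * 1153.7 = 185.7457
RT60 = 185.7457 / 142.2 = 1.306

1.306 s


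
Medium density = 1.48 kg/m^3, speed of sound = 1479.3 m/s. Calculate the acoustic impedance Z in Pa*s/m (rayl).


Given values:
  rho = 1.48 kg/m^3
  c = 1479.3 m/s
Formula: Z = rho * c
Z = 1.48 * 1479.3
Z = 2189.36

2189.36 rayl


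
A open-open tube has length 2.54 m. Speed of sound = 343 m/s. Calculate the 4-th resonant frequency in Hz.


Given values:
  Tube type: open-open, L = 2.54 m, c = 343 m/s, n = 4
Formula: f_n = n * c / (2 * L)
Compute 2 * L = 2 * 2.54 = 5.08
f = 4 * 343 / 5.08
f = 270.08

270.08 Hz


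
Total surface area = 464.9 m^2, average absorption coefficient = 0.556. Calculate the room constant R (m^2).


Given values:
  S = 464.9 m^2, alpha = 0.556
Formula: R = S * alpha / (1 - alpha)
Numerator: 464.9 * 0.556 = 258.4844
Denominator: 1 - 0.556 = 0.444
R = 258.4844 / 0.444 = 582.17

582.17 m^2


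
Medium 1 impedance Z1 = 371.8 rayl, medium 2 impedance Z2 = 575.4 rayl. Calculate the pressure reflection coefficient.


Given values:
  Z1 = 371.8 rayl, Z2 = 575.4 rayl
Formula: R = (Z2 - Z1) / (Z2 + Z1)
Numerator: Z2 - Z1 = 575.4 - 371.8 = 203.6
Denominator: Z2 + Z1 = 575.4 + 371.8 = 947.2
R = 203.6 / 947.2 = 0.2149

0.2149


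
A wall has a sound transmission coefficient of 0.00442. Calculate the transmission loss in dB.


Given values:
  tau = 0.00442
Formula: TL = 10 * log10(1 / tau)
Compute 1 / tau = 1 / 0.00442 = 226.2443
Compute log10(226.2443) = 2.354578
TL = 10 * 2.354578 = 23.55

23.55 dB


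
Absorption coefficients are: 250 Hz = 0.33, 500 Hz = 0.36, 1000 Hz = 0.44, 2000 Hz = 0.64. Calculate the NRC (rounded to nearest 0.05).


Given values:
  a_250 = 0.33, a_500 = 0.36
  a_1000 = 0.44, a_2000 = 0.64
Formula: NRC = (a250 + a500 + a1000 + a2000) / 4
Sum = 0.33 + 0.36 + 0.44 + 0.64 = 1.77
NRC = 1.77 / 4 = 0.4425
Rounded to nearest 0.05: 0.45

0.45


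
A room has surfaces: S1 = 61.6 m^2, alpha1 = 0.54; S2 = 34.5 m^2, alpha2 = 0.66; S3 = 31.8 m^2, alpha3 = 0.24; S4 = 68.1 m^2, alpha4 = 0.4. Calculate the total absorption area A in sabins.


Given surfaces:
  Surface 1: 61.6 * 0.54 = 33.264
  Surface 2: 34.5 * 0.66 = 22.77
  Surface 3: 31.8 * 0.24 = 7.632
  Surface 4: 68.1 * 0.4 = 27.24
Formula: A = sum(Si * alpha_i)
A = 33.264 + 22.77 + 7.632 + 27.24
A = 90.91

90.91 sabins


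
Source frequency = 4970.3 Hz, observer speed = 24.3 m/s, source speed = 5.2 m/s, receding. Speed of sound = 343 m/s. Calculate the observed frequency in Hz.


Given values:
  f_s = 4970.3 Hz, v_o = 24.3 m/s, v_s = 5.2 m/s
  Direction: receding
Formula: f_o = f_s * (c - v_o) / (c + v_s)
Numerator: c - v_o = 343 - 24.3 = 318.7
Denominator: c + v_s = 343 + 5.2 = 348.2
f_o = 4970.3 * 318.7 / 348.2 = 4549.21

4549.21 Hz


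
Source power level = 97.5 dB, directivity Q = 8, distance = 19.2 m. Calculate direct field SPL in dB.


Given values:
  Lw = 97.5 dB, Q = 8, r = 19.2 m
Formula: SPL = Lw + 10 * log10(Q / (4 * pi * r^2))
Compute 4 * pi * r^2 = 4 * pi * 19.2^2 = 4632.4669
Compute Q / denom = 8 / 4632.4669 = 0.00172694
Compute 10 * log10(0.00172694) = -27.6272
SPL = 97.5 + (-27.6272) = 69.87

69.87 dB


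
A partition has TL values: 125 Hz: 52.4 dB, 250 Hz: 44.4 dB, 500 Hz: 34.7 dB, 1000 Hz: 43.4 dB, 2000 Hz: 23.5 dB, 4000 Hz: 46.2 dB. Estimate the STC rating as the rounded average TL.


Given TL values at each frequency:
  125 Hz: 52.4 dB
  250 Hz: 44.4 dB
  500 Hz: 34.7 dB
  1000 Hz: 43.4 dB
  2000 Hz: 23.5 dB
  4000 Hz: 46.2 dB
Formula: STC ~ round(average of TL values)
Sum = 52.4 + 44.4 + 34.7 + 43.4 + 23.5 + 46.2 = 244.6
Average = 244.6 / 6 = 40.77
Rounded: 41

41


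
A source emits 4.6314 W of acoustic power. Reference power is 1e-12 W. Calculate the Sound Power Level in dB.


Given values:
  W = 4.6314 W
  W_ref = 1e-12 W
Formula: SWL = 10 * log10(W / W_ref)
Compute ratio: W / W_ref = 4631400000000
Compute log10: log10(4631400000000) = 12.665712
Multiply: SWL = 10 * 12.665712 = 126.66

126.66 dB


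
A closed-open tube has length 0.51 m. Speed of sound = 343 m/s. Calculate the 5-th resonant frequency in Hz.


Given values:
  Tube type: closed-open, L = 0.51 m, c = 343 m/s, n = 5
Formula: f_n = (2n - 1) * c / (4 * L)
Compute 2n - 1 = 2*5 - 1 = 9
Compute 4 * L = 4 * 0.51 = 2.04
f = 9 * 343 / 2.04
f = 1513.24

1513.24 Hz


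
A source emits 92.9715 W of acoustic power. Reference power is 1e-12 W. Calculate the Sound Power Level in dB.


Given values:
  W = 92.9715 W
  W_ref = 1e-12 W
Formula: SWL = 10 * log10(W / W_ref)
Compute ratio: W / W_ref = 92971500000000
Compute log10: log10(92971500000000) = 13.96835
Multiply: SWL = 10 * 13.96835 = 139.68

139.68 dB


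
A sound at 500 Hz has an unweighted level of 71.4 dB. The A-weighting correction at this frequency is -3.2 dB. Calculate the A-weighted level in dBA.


Given values:
  SPL = 71.4 dB
  A-weighting at 500 Hz = -3.2 dB
Formula: L_A = SPL + A_weight
L_A = 71.4 + (-3.2)
L_A = 68.2

68.2 dBA


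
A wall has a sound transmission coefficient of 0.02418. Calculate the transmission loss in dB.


Given values:
  tau = 0.02418
Formula: TL = 10 * log10(1 / tau)
Compute 1 / tau = 1 / 0.02418 = 41.3565
Compute log10(41.3565) = 1.616544
TL = 10 * 1.616544 = 16.17

16.17 dB


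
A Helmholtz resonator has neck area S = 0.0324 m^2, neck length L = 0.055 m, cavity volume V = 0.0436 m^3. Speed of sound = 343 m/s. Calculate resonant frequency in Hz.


Given values:
  S = 0.0324 m^2, L = 0.055 m, V = 0.0436 m^3, c = 343 m/s
Formula: f = (c / (2*pi)) * sqrt(S / (V * L))
Compute V * L = 0.0436 * 0.055 = 0.002398
Compute S / (V * L) = 0.0324 / 0.002398 = 13.5113
Compute sqrt(13.5113) = 3.675772
Compute c / (2*pi) = 343 / 6.283185 = 54.590148
f = 54.590148 * 3.675772 = 200.66

200.66 Hz


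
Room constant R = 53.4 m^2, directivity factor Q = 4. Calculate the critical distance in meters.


Given values:
  R = 53.4 m^2, Q = 4
Formula: d_c = 0.141 * sqrt(Q * R)
Compute Q * R = 4 * 53.4 = 213.6
Compute sqrt(213.6) = 14.6151
d_c = 0.141 * 14.6151 = 2.061

2.061 m


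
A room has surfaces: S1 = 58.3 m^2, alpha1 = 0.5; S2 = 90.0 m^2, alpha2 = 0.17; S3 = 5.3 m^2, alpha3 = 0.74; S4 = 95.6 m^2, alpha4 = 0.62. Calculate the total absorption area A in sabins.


Given surfaces:
  Surface 1: 58.3 * 0.5 = 29.15
  Surface 2: 90.0 * 0.17 = 15.3
  Surface 3: 5.3 * 0.74 = 3.922
  Surface 4: 95.6 * 0.62 = 59.272
Formula: A = sum(Si * alpha_i)
A = 29.15 + 15.3 + 3.922 + 59.272
A = 107.64

107.64 sabins


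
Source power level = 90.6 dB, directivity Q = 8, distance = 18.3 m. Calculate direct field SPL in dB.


Given values:
  Lw = 90.6 dB, Q = 8, r = 18.3 m
Formula: SPL = Lw + 10 * log10(Q / (4 * pi * r^2))
Compute 4 * pi * r^2 = 4 * pi * 18.3^2 = 4208.3519
Compute Q / denom = 8 / 4208.3519 = 0.00190098
Compute 10 * log10(0.00190098) = -27.2102
SPL = 90.6 + (-27.2102) = 63.39

63.39 dB


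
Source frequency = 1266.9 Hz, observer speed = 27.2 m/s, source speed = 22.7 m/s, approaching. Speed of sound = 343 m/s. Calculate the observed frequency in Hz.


Given values:
  f_s = 1266.9 Hz, v_o = 27.2 m/s, v_s = 22.7 m/s
  Direction: approaching
Formula: f_o = f_s * (c + v_o) / (c - v_s)
Numerator: c + v_o = 343 + 27.2 = 370.2
Denominator: c - v_s = 343 - 22.7 = 320.3
f_o = 1266.9 * 370.2 / 320.3 = 1464.27

1464.27 Hz


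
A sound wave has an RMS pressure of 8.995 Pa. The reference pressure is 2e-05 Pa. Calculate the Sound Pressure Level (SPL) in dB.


Given values:
  p = 8.995 Pa
  p_ref = 2e-05 Pa
Formula: SPL = 20 * log10(p / p_ref)
Compute ratio: p / p_ref = 8.995 / 2e-05 = 449750
Compute log10: log10(449750) = 5.652971
Multiply: SPL = 20 * 5.652971 = 113.06

113.06 dB


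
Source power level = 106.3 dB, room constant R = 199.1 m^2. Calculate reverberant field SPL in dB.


Given values:
  Lw = 106.3 dB, R = 199.1 m^2
Formula: SPL = Lw + 10 * log10(4 / R)
Compute 4 / R = 4 / 199.1 = 0.02009
Compute 10 * log10(0.02009) = -16.9702
SPL = 106.3 + (-16.9702) = 89.33

89.33 dB


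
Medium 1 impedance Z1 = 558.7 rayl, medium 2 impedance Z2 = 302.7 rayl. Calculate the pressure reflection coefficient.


Given values:
  Z1 = 558.7 rayl, Z2 = 302.7 rayl
Formula: R = (Z2 - Z1) / (Z2 + Z1)
Numerator: Z2 - Z1 = 302.7 - 558.7 = -256.0
Denominator: Z2 + Z1 = 302.7 + 558.7 = 861.4
R = -256.0 / 861.4 = -0.2972

-0.2972


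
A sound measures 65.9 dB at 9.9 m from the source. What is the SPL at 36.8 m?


Given values:
  SPL1 = 65.9 dB, r1 = 9.9 m, r2 = 36.8 m
Formula: SPL2 = SPL1 - 20 * log10(r2 / r1)
Compute ratio: r2 / r1 = 36.8 / 9.9 = 3.7172
Compute log10: log10(3.7172) = 0.570216
Compute drop: 20 * 0.570216 = 11.4043
SPL2 = 65.9 - 11.4043 = 54.5

54.5 dB


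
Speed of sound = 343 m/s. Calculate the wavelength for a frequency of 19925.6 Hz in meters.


Given values:
  c = 343 m/s, f = 19925.6 Hz
Formula: lambda = c / f
lambda = 343 / 19925.6
lambda = 0.0172

0.0172 m


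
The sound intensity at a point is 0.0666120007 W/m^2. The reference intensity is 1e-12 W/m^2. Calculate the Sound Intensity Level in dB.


Given values:
  I = 0.0666120007 W/m^2
  I_ref = 1e-12 W/m^2
Formula: SIL = 10 * log10(I / I_ref)
Compute ratio: I / I_ref = 66612000700
Compute log10: log10(66612000700) = 10.823552
Multiply: SIL = 10 * 10.823552 = 108.24

108.24 dB


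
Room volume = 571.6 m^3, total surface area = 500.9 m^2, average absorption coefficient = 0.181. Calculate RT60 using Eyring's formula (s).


Given values:
  V = 571.6 m^3, S = 500.9 m^2, alpha = 0.181
Formula: RT60 = 0.161 * V / (-S * ln(1 - alpha))
Compute ln(1 - 0.181) = ln(0.819) = -0.199671
Denominator: -500.9 * -0.199671 = 100.0152
Numerator: 0.161 * 571.6 = 92.0276
RT60 = 92.0276 / 100.0152 = 0.92

0.92 s


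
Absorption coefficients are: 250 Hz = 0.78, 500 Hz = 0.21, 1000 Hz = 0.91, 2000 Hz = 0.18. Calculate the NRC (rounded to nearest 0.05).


Given values:
  a_250 = 0.78, a_500 = 0.21
  a_1000 = 0.91, a_2000 = 0.18
Formula: NRC = (a250 + a500 + a1000 + a2000) / 4
Sum = 0.78 + 0.21 + 0.91 + 0.18 = 2.08
NRC = 2.08 / 4 = 0.52
Rounded to nearest 0.05: 0.5

0.5


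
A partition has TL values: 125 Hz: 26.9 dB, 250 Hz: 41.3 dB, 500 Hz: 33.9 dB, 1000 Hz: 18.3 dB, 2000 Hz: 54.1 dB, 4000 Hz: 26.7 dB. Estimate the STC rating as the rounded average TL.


Given TL values at each frequency:
  125 Hz: 26.9 dB
  250 Hz: 41.3 dB
  500 Hz: 33.9 dB
  1000 Hz: 18.3 dB
  2000 Hz: 54.1 dB
  4000 Hz: 26.7 dB
Formula: STC ~ round(average of TL values)
Sum = 26.9 + 41.3 + 33.9 + 18.3 + 54.1 + 26.7 = 201.2
Average = 201.2 / 6 = 33.53
Rounded: 34

34


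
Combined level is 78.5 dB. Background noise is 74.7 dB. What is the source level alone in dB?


Given values:
  L_total = 78.5 dB, L_bg = 74.7 dB
Formula: L_source = 10 * log10(10^(L_total/10) - 10^(L_bg/10))
Convert to linear:
  10^(78.5/10) = 70794578.4384
  10^(74.7/10) = 29512092.2667
Difference: 70794578.4384 - 29512092.2667 = 41282486.1717
L_source = 10 * log10(41282486.1717) = 76.16

76.16 dB


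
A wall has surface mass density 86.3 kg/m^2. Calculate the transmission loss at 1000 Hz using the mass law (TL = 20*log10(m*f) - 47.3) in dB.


Given values:
  m = 86.3 kg/m^2, f = 1000 Hz
Formula: TL = 20 * log10(m * f) - 47.3
Compute m * f = 86.3 * 1000 = 86300.0
Compute log10(86300.0) = 4.936011
Compute 20 * 4.936011 = 98.7202
TL = 98.7202 - 47.3 = 51.42

51.42 dB


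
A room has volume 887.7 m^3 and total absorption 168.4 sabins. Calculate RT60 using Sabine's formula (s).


Given values:
  V = 887.7 m^3
  A = 168.4 sabins
Formula: RT60 = 0.161 * V / A
Numerator: 0.161 * 887.7 = 142.9197
RT60 = 142.9197 / 168.4 = 0.849

0.849 s


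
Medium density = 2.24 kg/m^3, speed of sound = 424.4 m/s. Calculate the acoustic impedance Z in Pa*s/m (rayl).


Given values:
  rho = 2.24 kg/m^3
  c = 424.4 m/s
Formula: Z = rho * c
Z = 2.24 * 424.4
Z = 950.66

950.66 rayl


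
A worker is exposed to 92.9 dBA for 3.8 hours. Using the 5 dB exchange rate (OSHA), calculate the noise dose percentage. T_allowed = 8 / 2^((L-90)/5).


Given values:
  L = 92.9 dBA, T = 3.8 hours
Formula: T_allowed = 8 / 2^((L - 90) / 5)
Compute exponent: (92.9 - 90) / 5 = 0.58
Compute 2^(0.58) = 1.494849
T_allowed = 8 / 1.494849 = 5.351711 hours
Dose = (T / T_allowed) * 100
Dose = (3.8 / 5.351711) * 100 = 71.01

71.01 %


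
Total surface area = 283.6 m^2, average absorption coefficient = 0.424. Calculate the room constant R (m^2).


Given values:
  S = 283.6 m^2, alpha = 0.424
Formula: R = S * alpha / (1 - alpha)
Numerator: 283.6 * 0.424 = 120.2464
Denominator: 1 - 0.424 = 0.576
R = 120.2464 / 0.576 = 208.76

208.76 m^2


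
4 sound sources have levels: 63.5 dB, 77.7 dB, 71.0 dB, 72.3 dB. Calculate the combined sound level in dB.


Formula: L_total = 10 * log10( sum(10^(Li/10)) )
  Source 1: 10^(63.5/10) = 2238721.1386
  Source 2: 10^(77.7/10) = 58884365.5356
  Source 3: 10^(71.0/10) = 12589254.1179
  Source 4: 10^(72.3/10) = 16982436.5246
Sum of linear values = 90694777.3167
L_total = 10 * log10(90694777.3167) = 79.58

79.58 dB


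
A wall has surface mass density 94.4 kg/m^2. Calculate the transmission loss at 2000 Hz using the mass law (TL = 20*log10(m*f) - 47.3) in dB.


Given values:
  m = 94.4 kg/m^2, f = 2000 Hz
Formula: TL = 20 * log10(m * f) - 47.3
Compute m * f = 94.4 * 2000 = 188800.0
Compute log10(188800.0) = 5.276002
Compute 20 * 5.276002 = 105.52
TL = 105.52 - 47.3 = 58.22

58.22 dB


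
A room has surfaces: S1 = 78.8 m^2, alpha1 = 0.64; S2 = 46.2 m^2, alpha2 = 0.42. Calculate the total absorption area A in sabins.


Given surfaces:
  Surface 1: 78.8 * 0.64 = 50.432
  Surface 2: 46.2 * 0.42 = 19.404
Formula: A = sum(Si * alpha_i)
A = 50.432 + 19.404
A = 69.84

69.84 sabins


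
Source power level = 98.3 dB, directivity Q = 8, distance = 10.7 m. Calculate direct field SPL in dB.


Given values:
  Lw = 98.3 dB, Q = 8, r = 10.7 m
Formula: SPL = Lw + 10 * log10(Q / (4 * pi * r^2))
Compute 4 * pi * r^2 = 4 * pi * 10.7^2 = 1438.7238
Compute Q / denom = 8 / 1438.7238 = 0.00556048
Compute 10 * log10(0.00556048) = -22.5489
SPL = 98.3 + (-22.5489) = 75.75

75.75 dB


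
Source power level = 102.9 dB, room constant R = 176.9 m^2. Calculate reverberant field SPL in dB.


Given values:
  Lw = 102.9 dB, R = 176.9 m^2
Formula: SPL = Lw + 10 * log10(4 / R)
Compute 4 / R = 4 / 176.9 = 0.022612
Compute 10 * log10(0.022612) = -16.4566
SPL = 102.9 + (-16.4566) = 86.44

86.44 dB


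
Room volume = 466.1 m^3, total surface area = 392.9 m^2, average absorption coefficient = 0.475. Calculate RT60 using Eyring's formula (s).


Given values:
  V = 466.1 m^3, S = 392.9 m^2, alpha = 0.475
Formula: RT60 = 0.161 * V / (-S * ln(1 - alpha))
Compute ln(1 - 0.475) = ln(0.525) = -0.644357
Denominator: -392.9 * -0.644357 = 253.1679
Numerator: 0.161 * 466.1 = 75.0421
RT60 = 75.0421 / 253.1679 = 0.296

0.296 s


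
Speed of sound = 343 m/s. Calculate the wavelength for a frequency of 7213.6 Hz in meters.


Given values:
  c = 343 m/s, f = 7213.6 Hz
Formula: lambda = c / f
lambda = 343 / 7213.6
lambda = 0.0475

0.0475 m


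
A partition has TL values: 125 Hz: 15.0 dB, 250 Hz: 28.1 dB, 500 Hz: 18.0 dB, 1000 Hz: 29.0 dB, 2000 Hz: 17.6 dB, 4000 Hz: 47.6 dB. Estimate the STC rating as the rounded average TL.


Given TL values at each frequency:
  125 Hz: 15.0 dB
  250 Hz: 28.1 dB
  500 Hz: 18.0 dB
  1000 Hz: 29.0 dB
  2000 Hz: 17.6 dB
  4000 Hz: 47.6 dB
Formula: STC ~ round(average of TL values)
Sum = 15.0 + 28.1 + 18.0 + 29.0 + 17.6 + 47.6 = 155.3
Average = 155.3 / 6 = 25.88
Rounded: 26

26


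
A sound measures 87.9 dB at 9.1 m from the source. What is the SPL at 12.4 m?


Given values:
  SPL1 = 87.9 dB, r1 = 9.1 m, r2 = 12.4 m
Formula: SPL2 = SPL1 - 20 * log10(r2 / r1)
Compute ratio: r2 / r1 = 12.4 / 9.1 = 1.3626
Compute log10: log10(1.3626) = 0.134368
Compute drop: 20 * 0.134368 = 2.6874
SPL2 = 87.9 - 2.6874 = 85.21

85.21 dB


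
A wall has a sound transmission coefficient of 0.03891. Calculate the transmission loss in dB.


Given values:
  tau = 0.03891
Formula: TL = 10 * log10(1 / tau)
Compute 1 / tau = 1 / 0.03891 = 25.7003
Compute log10(25.7003) = 1.409938
TL = 10 * 1.409938 = 14.1

14.1 dB


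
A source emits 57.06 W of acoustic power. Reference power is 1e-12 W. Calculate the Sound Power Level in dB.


Given values:
  W = 57.06 W
  W_ref = 1e-12 W
Formula: SWL = 10 * log10(W / W_ref)
Compute ratio: W / W_ref = 57060000000000
Compute log10: log10(57060000000000) = 13.756332
Multiply: SWL = 10 * 13.756332 = 137.56

137.56 dB


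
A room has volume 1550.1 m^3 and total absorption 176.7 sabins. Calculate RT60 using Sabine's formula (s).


Given values:
  V = 1550.1 m^3
  A = 176.7 sabins
Formula: RT60 = 0.161 * V / A
Numerator: 0.161 * 1550.1 = 249.5661
RT60 = 249.5661 / 176.7 = 1.412

1.412 s


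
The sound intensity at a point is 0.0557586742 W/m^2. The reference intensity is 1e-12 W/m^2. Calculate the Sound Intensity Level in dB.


Given values:
  I = 0.0557586742 W/m^2
  I_ref = 1e-12 W/m^2
Formula: SIL = 10 * log10(I / I_ref)
Compute ratio: I / I_ref = 55758674200
Compute log10: log10(55758674200) = 10.746312
Multiply: SIL = 10 * 10.746312 = 107.46

107.46 dB


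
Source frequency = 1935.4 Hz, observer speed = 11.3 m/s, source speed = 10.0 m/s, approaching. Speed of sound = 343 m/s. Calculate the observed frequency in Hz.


Given values:
  f_s = 1935.4 Hz, v_o = 11.3 m/s, v_s = 10.0 m/s
  Direction: approaching
Formula: f_o = f_s * (c + v_o) / (c - v_s)
Numerator: c + v_o = 343 + 11.3 = 354.3
Denominator: c - v_s = 343 - 10.0 = 333.0
f_o = 1935.4 * 354.3 / 333.0 = 2059.2

2059.2 Hz


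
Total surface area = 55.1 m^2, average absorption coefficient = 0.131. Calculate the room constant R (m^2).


Given values:
  S = 55.1 m^2, alpha = 0.131
Formula: R = S * alpha / (1 - alpha)
Numerator: 55.1 * 0.131 = 7.2181
Denominator: 1 - 0.131 = 0.869
R = 7.2181 / 0.869 = 8.31

8.31 m^2


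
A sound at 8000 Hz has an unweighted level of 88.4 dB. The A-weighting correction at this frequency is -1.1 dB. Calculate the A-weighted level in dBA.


Given values:
  SPL = 88.4 dB
  A-weighting at 8000 Hz = -1.1 dB
Formula: L_A = SPL + A_weight
L_A = 88.4 + (-1.1)
L_A = 87.3

87.3 dBA


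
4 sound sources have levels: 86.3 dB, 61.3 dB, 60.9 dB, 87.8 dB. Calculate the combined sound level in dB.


Formula: L_total = 10 * log10( sum(10^(Li/10)) )
  Source 1: 10^(86.3/10) = 426579518.8016
  Source 2: 10^(61.3/10) = 1348962.8826
  Source 3: 10^(60.9/10) = 1230268.7708
  Source 4: 10^(87.8/10) = 602559586.0744
Sum of linear values = 1031718336.5294
L_total = 10 * log10(1031718336.5294) = 90.14

90.14 dB


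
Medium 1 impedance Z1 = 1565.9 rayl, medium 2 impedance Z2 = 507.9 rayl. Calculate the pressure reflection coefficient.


Given values:
  Z1 = 1565.9 rayl, Z2 = 507.9 rayl
Formula: R = (Z2 - Z1) / (Z2 + Z1)
Numerator: Z2 - Z1 = 507.9 - 1565.9 = -1058.0
Denominator: Z2 + Z1 = 507.9 + 1565.9 = 2073.8
R = -1058.0 / 2073.8 = -0.5102

-0.5102


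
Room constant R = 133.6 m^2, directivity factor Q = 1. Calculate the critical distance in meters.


Given values:
  R = 133.6 m^2, Q = 1
Formula: d_c = 0.141 * sqrt(Q * R)
Compute Q * R = 1 * 133.6 = 133.6
Compute sqrt(133.6) = 11.5585
d_c = 0.141 * 11.5585 = 1.63

1.63 m


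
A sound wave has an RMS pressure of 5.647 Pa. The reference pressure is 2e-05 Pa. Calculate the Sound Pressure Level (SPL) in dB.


Given values:
  p = 5.647 Pa
  p_ref = 2e-05 Pa
Formula: SPL = 20 * log10(p / p_ref)
Compute ratio: p / p_ref = 5.647 / 2e-05 = 282350
Compute log10: log10(282350) = 5.450788
Multiply: SPL = 20 * 5.450788 = 109.02

109.02 dB


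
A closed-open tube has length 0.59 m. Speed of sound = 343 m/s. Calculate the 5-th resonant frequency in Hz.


Given values:
  Tube type: closed-open, L = 0.59 m, c = 343 m/s, n = 5
Formula: f_n = (2n - 1) * c / (4 * L)
Compute 2n - 1 = 2*5 - 1 = 9
Compute 4 * L = 4 * 0.59 = 2.36
f = 9 * 343 / 2.36
f = 1308.05

1308.05 Hz


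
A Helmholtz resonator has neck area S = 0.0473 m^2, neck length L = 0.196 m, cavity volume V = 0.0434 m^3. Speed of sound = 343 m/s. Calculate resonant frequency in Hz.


Given values:
  S = 0.0473 m^2, L = 0.196 m, V = 0.0434 m^3, c = 343 m/s
Formula: f = (c / (2*pi)) * sqrt(S / (V * L))
Compute V * L = 0.0434 * 0.196 = 0.0085064
Compute S / (V * L) = 0.0473 / 0.0085064 = 5.5605
Compute sqrt(5.5605) = 2.358071
Compute c / (2*pi) = 343 / 6.283185 = 54.590148
f = 54.590148 * 2.358071 = 128.73

128.73 Hz


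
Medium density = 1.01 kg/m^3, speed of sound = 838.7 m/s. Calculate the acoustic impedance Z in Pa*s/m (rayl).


Given values:
  rho = 1.01 kg/m^3
  c = 838.7 m/s
Formula: Z = rho * c
Z = 1.01 * 838.7
Z = 847.09

847.09 rayl


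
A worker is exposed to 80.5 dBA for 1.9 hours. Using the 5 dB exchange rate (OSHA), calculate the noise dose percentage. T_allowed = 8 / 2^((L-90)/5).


Given values:
  L = 80.5 dBA, T = 1.9 hours
Formula: T_allowed = 8 / 2^((L - 90) / 5)
Compute exponent: (80.5 - 90) / 5 = -1.9
Compute 2^(-1.9) = 0.267943
T_allowed = 8 / 0.267943 = 29.857096 hours
Dose = (T / T_allowed) * 100
Dose = (1.9 / 29.857096) * 100 = 6.36

6.36 %


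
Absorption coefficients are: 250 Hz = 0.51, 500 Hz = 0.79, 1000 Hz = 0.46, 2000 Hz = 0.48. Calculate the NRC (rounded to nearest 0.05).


Given values:
  a_250 = 0.51, a_500 = 0.79
  a_1000 = 0.46, a_2000 = 0.48
Formula: NRC = (a250 + a500 + a1000 + a2000) / 4
Sum = 0.51 + 0.79 + 0.46 + 0.48 = 2.24
NRC = 2.24 / 4 = 0.56
Rounded to nearest 0.05: 0.55

0.55


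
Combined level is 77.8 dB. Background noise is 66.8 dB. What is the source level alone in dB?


Given values:
  L_total = 77.8 dB, L_bg = 66.8 dB
Formula: L_source = 10 * log10(10^(L_total/10) - 10^(L_bg/10))
Convert to linear:
  10^(77.8/10) = 60255958.6074
  10^(66.8/10) = 4786300.9232
Difference: 60255958.6074 - 4786300.9232 = 55469657.6842
L_source = 10 * log10(55469657.6842) = 77.44

77.44 dB


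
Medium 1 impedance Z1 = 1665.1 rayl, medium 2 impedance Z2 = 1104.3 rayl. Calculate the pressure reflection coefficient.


Given values:
  Z1 = 1665.1 rayl, Z2 = 1104.3 rayl
Formula: R = (Z2 - Z1) / (Z2 + Z1)
Numerator: Z2 - Z1 = 1104.3 - 1665.1 = -560.8
Denominator: Z2 + Z1 = 1104.3 + 1665.1 = 2769.4
R = -560.8 / 2769.4 = -0.2025

-0.2025


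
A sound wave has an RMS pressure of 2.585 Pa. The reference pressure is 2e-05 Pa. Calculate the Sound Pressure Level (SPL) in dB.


Given values:
  p = 2.585 Pa
  p_ref = 2e-05 Pa
Formula: SPL = 20 * log10(p / p_ref)
Compute ratio: p / p_ref = 2.585 / 2e-05 = 129250
Compute log10: log10(129250) = 5.111431
Multiply: SPL = 20 * 5.111431 = 102.23

102.23 dB


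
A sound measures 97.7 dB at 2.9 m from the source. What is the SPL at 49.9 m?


Given values:
  SPL1 = 97.7 dB, r1 = 2.9 m, r2 = 49.9 m
Formula: SPL2 = SPL1 - 20 * log10(r2 / r1)
Compute ratio: r2 / r1 = 49.9 / 2.9 = 17.2069
Compute log10: log10(17.2069) = 1.235703
Compute drop: 20 * 1.235703 = 24.7141
SPL2 = 97.7 - 24.7141 = 72.99

72.99 dB


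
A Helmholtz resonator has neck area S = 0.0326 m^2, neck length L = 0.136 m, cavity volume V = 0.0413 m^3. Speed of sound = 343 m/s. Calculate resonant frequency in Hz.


Given values:
  S = 0.0326 m^2, L = 0.136 m, V = 0.0413 m^3, c = 343 m/s
Formula: f = (c / (2*pi)) * sqrt(S / (V * L))
Compute V * L = 0.0413 * 0.136 = 0.0056168
Compute S / (V * L) = 0.0326 / 0.0056168 = 5.804
Compute sqrt(5.804) = 2.409149
Compute c / (2*pi) = 343 / 6.283185 = 54.590148
f = 54.590148 * 2.409149 = 131.52

131.52 Hz


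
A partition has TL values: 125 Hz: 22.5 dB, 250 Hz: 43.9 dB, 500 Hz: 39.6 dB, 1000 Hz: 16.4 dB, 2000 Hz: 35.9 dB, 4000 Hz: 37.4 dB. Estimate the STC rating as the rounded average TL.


Given TL values at each frequency:
  125 Hz: 22.5 dB
  250 Hz: 43.9 dB
  500 Hz: 39.6 dB
  1000 Hz: 16.4 dB
  2000 Hz: 35.9 dB
  4000 Hz: 37.4 dB
Formula: STC ~ round(average of TL values)
Sum = 22.5 + 43.9 + 39.6 + 16.4 + 35.9 + 37.4 = 195.7
Average = 195.7 / 6 = 32.62
Rounded: 33

33


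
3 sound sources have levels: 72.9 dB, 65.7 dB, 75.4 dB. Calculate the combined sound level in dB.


Formula: L_total = 10 * log10( sum(10^(Li/10)) )
  Source 1: 10^(72.9/10) = 19498445.9976
  Source 2: 10^(65.7/10) = 3715352.291
  Source 3: 10^(75.4/10) = 34673685.0453
Sum of linear values = 57887483.3339
L_total = 10 * log10(57887483.3339) = 77.63

77.63 dB


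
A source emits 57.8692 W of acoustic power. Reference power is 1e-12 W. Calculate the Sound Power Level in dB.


Given values:
  W = 57.8692 W
  W_ref = 1e-12 W
Formula: SWL = 10 * log10(W / W_ref)
Compute ratio: W / W_ref = 57869200000000
Compute log10: log10(57869200000000) = 13.762447
Multiply: SWL = 10 * 13.762447 = 137.62

137.62 dB


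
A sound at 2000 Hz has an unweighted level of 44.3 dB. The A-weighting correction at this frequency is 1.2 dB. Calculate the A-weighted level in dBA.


Given values:
  SPL = 44.3 dB
  A-weighting at 2000 Hz = 1.2 dB
Formula: L_A = SPL + A_weight
L_A = 44.3 + (1.2)
L_A = 45.5

45.5 dBA


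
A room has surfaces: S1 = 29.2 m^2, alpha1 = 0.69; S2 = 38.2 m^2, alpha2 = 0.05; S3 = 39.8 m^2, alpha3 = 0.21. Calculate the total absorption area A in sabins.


Given surfaces:
  Surface 1: 29.2 * 0.69 = 20.148
  Surface 2: 38.2 * 0.05 = 1.91
  Surface 3: 39.8 * 0.21 = 8.358
Formula: A = sum(Si * alpha_i)
A = 20.148 + 1.91 + 8.358
A = 30.42

30.42 sabins


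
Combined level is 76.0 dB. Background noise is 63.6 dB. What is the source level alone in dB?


Given values:
  L_total = 76.0 dB, L_bg = 63.6 dB
Formula: L_source = 10 * log10(10^(L_total/10) - 10^(L_bg/10))
Convert to linear:
  10^(76.0/10) = 39810717.0553
  10^(63.6/10) = 2290867.6528
Difference: 39810717.0553 - 2290867.6528 = 37519849.4025
L_source = 10 * log10(37519849.4025) = 75.74

75.74 dB


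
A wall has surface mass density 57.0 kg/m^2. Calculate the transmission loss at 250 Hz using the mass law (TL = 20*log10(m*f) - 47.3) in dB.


Given values:
  m = 57.0 kg/m^2, f = 250 Hz
Formula: TL = 20 * log10(m * f) - 47.3
Compute m * f = 57.0 * 250 = 14250.0
Compute log10(14250.0) = 4.153815
Compute 20 * 4.153815 = 83.0763
TL = 83.0763 - 47.3 = 35.78

35.78 dB


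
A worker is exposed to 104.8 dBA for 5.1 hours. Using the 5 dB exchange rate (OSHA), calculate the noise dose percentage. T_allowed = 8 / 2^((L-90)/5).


Given values:
  L = 104.8 dBA, T = 5.1 hours
Formula: T_allowed = 8 / 2^((L - 90) / 5)
Compute exponent: (104.8 - 90) / 5 = 2.96
Compute 2^(2.96) = 7.78124
T_allowed = 8 / 7.78124 = 1.028114 hours
Dose = (T / T_allowed) * 100
Dose = (5.1 / 1.028114) * 100 = 496.05

496.05 %


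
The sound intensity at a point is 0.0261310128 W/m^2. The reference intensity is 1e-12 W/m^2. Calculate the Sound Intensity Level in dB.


Given values:
  I = 0.0261310128 W/m^2
  I_ref = 1e-12 W/m^2
Formula: SIL = 10 * log10(I / I_ref)
Compute ratio: I / I_ref = 26131012800
Compute log10: log10(26131012800) = 10.417156
Multiply: SIL = 10 * 10.417156 = 104.17

104.17 dB


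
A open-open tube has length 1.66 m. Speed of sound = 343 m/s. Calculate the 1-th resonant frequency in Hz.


Given values:
  Tube type: open-open, L = 1.66 m, c = 343 m/s, n = 1
Formula: f_n = n * c / (2 * L)
Compute 2 * L = 2 * 1.66 = 3.32
f = 1 * 343 / 3.32
f = 103.31

103.31 Hz


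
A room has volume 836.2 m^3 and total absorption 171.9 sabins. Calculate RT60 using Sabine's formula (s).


Given values:
  V = 836.2 m^3
  A = 171.9 sabins
Formula: RT60 = 0.161 * V / A
Numerator: 0.161 * 836.2 = 134.6282
RT60 = 134.6282 / 171.9 = 0.783

0.783 s


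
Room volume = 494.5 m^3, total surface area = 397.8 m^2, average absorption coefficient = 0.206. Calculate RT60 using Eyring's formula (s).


Given values:
  V = 494.5 m^3, S = 397.8 m^2, alpha = 0.206
Formula: RT60 = 0.161 * V / (-S * ln(1 - alpha))
Compute ln(1 - 0.206) = ln(0.794) = -0.230672
Denominator: -397.8 * -0.230672 = 91.7613
Numerator: 0.161 * 494.5 = 79.6145
RT60 = 79.6145 / 91.7613 = 0.868

0.868 s


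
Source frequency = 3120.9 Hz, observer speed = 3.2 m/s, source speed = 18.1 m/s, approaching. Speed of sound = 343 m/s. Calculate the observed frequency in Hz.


Given values:
  f_s = 3120.9 Hz, v_o = 3.2 m/s, v_s = 18.1 m/s
  Direction: approaching
Formula: f_o = f_s * (c + v_o) / (c - v_s)
Numerator: c + v_o = 343 + 3.2 = 346.2
Denominator: c - v_s = 343 - 18.1 = 324.9
f_o = 3120.9 * 346.2 / 324.9 = 3325.5

3325.5 Hz


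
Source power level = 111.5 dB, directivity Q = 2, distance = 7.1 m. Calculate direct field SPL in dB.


Given values:
  Lw = 111.5 dB, Q = 2, r = 7.1 m
Formula: SPL = Lw + 10 * log10(Q / (4 * pi * r^2))
Compute 4 * pi * r^2 = 4 * pi * 7.1^2 = 633.4707
Compute Q / denom = 2 / 633.4707 = 0.00315721
Compute 10 * log10(0.00315721) = -25.007
SPL = 111.5 + (-25.007) = 86.49

86.49 dB


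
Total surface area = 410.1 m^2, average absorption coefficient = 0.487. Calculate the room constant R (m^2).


Given values:
  S = 410.1 m^2, alpha = 0.487
Formula: R = S * alpha / (1 - alpha)
Numerator: 410.1 * 0.487 = 199.7187
Denominator: 1 - 0.487 = 0.513
R = 199.7187 / 0.513 = 389.32

389.32 m^2


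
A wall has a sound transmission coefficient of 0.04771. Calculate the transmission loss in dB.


Given values:
  tau = 0.04771
Formula: TL = 10 * log10(1 / tau)
Compute 1 / tau = 1 / 0.04771 = 20.96
Compute log10(20.96) = 1.321391
TL = 10 * 1.321391 = 13.21

13.21 dB


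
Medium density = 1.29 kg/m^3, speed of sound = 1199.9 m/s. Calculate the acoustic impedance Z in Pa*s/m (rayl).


Given values:
  rho = 1.29 kg/m^3
  c = 1199.9 m/s
Formula: Z = rho * c
Z = 1.29 * 1199.9
Z = 1547.87

1547.87 rayl


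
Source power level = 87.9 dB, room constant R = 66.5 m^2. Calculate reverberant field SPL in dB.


Given values:
  Lw = 87.9 dB, R = 66.5 m^2
Formula: SPL = Lw + 10 * log10(4 / R)
Compute 4 / R = 4 / 66.5 = 0.06015
Compute 10 * log10(0.06015) = -12.2076
SPL = 87.9 + (-12.2076) = 75.69

75.69 dB


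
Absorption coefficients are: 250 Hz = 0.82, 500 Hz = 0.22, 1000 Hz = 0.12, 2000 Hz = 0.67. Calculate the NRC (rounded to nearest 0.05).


Given values:
  a_250 = 0.82, a_500 = 0.22
  a_1000 = 0.12, a_2000 = 0.67
Formula: NRC = (a250 + a500 + a1000 + a2000) / 4
Sum = 0.82 + 0.22 + 0.12 + 0.67 = 1.83
NRC = 1.83 / 4 = 0.4575
Rounded to nearest 0.05: 0.45

0.45


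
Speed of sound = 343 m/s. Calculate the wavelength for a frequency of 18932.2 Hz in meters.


Given values:
  c = 343 m/s, f = 18932.2 Hz
Formula: lambda = c / f
lambda = 343 / 18932.2
lambda = 0.0181

0.0181 m


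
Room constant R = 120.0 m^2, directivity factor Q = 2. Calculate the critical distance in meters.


Given values:
  R = 120.0 m^2, Q = 2
Formula: d_c = 0.141 * sqrt(Q * R)
Compute Q * R = 2 * 120.0 = 240.0
Compute sqrt(240.0) = 15.4919
d_c = 0.141 * 15.4919 = 2.184

2.184 m


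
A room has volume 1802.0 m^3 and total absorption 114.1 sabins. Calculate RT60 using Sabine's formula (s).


Given values:
  V = 1802.0 m^3
  A = 114.1 sabins
Formula: RT60 = 0.161 * V / A
Numerator: 0.161 * 1802.0 = 290.122
RT60 = 290.122 / 114.1 = 2.543

2.543 s


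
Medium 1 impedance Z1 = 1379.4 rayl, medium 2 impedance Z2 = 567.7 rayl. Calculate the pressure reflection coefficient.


Given values:
  Z1 = 1379.4 rayl, Z2 = 567.7 rayl
Formula: R = (Z2 - Z1) / (Z2 + Z1)
Numerator: Z2 - Z1 = 567.7 - 1379.4 = -811.7
Denominator: Z2 + Z1 = 567.7 + 1379.4 = 1947.1
R = -811.7 / 1947.1 = -0.4169

-0.4169


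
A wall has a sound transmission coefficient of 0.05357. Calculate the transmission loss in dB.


Given values:
  tau = 0.05357
Formula: TL = 10 * log10(1 / tau)
Compute 1 / tau = 1 / 0.05357 = 18.6672
Compute log10(18.6672) = 1.271079
TL = 10 * 1.271079 = 12.71

12.71 dB


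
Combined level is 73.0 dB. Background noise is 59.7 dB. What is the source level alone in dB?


Given values:
  L_total = 73.0 dB, L_bg = 59.7 dB
Formula: L_source = 10 * log10(10^(L_total/10) - 10^(L_bg/10))
Convert to linear:
  10^(73.0/10) = 19952623.1497
  10^(59.7/10) = 933254.3008
Difference: 19952623.1497 - 933254.3008 = 19019368.8489
L_source = 10 * log10(19019368.8489) = 72.79

72.79 dB


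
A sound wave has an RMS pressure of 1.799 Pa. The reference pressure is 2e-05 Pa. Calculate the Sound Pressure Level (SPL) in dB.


Given values:
  p = 1.799 Pa
  p_ref = 2e-05 Pa
Formula: SPL = 20 * log10(p / p_ref)
Compute ratio: p / p_ref = 1.799 / 2e-05 = 89950
Compute log10: log10(89950) = 4.954001
Multiply: SPL = 20 * 4.954001 = 99.08

99.08 dB


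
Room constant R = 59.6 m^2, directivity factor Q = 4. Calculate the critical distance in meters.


Given values:
  R = 59.6 m^2, Q = 4
Formula: d_c = 0.141 * sqrt(Q * R)
Compute Q * R = 4 * 59.6 = 238.4
Compute sqrt(238.4) = 15.4402
d_c = 0.141 * 15.4402 = 2.177

2.177 m


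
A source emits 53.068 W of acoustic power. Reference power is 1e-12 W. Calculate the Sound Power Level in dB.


Given values:
  W = 53.068 W
  W_ref = 1e-12 W
Formula: SWL = 10 * log10(W / W_ref)
Compute ratio: W / W_ref = 53068000000000
Compute log10: log10(53068000000000) = 13.724833
Multiply: SWL = 10 * 13.724833 = 137.25

137.25 dB


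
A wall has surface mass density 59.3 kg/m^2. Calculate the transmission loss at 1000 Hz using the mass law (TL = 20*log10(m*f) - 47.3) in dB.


Given values:
  m = 59.3 kg/m^2, f = 1000 Hz
Formula: TL = 20 * log10(m * f) - 47.3
Compute m * f = 59.3 * 1000 = 59300.0
Compute log10(59300.0) = 4.773055
Compute 20 * 4.773055 = 95.4611
TL = 95.4611 - 47.3 = 48.16

48.16 dB


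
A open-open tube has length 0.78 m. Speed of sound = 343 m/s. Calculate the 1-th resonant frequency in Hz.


Given values:
  Tube type: open-open, L = 0.78 m, c = 343 m/s, n = 1
Formula: f_n = n * c / (2 * L)
Compute 2 * L = 2 * 0.78 = 1.56
f = 1 * 343 / 1.56
f = 219.87

219.87 Hz


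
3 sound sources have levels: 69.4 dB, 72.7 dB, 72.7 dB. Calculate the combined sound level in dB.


Formula: L_total = 10 * log10( sum(10^(Li/10)) )
  Source 1: 10^(69.4/10) = 8709635.8996
  Source 2: 10^(72.7/10) = 18620871.3666
  Source 3: 10^(72.7/10) = 18620871.3666
Sum of linear values = 45951378.6328
L_total = 10 * log10(45951378.6328) = 76.62

76.62 dB


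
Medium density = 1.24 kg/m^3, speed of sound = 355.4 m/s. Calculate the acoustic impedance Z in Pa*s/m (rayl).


Given values:
  rho = 1.24 kg/m^3
  c = 355.4 m/s
Formula: Z = rho * c
Z = 1.24 * 355.4
Z = 440.7

440.7 rayl


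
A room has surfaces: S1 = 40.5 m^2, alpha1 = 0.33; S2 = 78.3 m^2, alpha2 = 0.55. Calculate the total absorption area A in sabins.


Given surfaces:
  Surface 1: 40.5 * 0.33 = 13.365
  Surface 2: 78.3 * 0.55 = 43.065
Formula: A = sum(Si * alpha_i)
A = 13.365 + 43.065
A = 56.43

56.43 sabins


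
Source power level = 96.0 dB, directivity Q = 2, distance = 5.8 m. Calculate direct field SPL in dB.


Given values:
  Lw = 96.0 dB, Q = 2, r = 5.8 m
Formula: SPL = Lw + 10 * log10(Q / (4 * pi * r^2))
Compute 4 * pi * r^2 = 4 * pi * 5.8^2 = 422.7327
Compute Q / denom = 2 / 422.7327 = 0.00473112
Compute 10 * log10(0.00473112) = -23.2504
SPL = 96.0 + (-23.2504) = 72.75

72.75 dB


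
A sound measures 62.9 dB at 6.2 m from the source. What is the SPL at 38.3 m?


Given values:
  SPL1 = 62.9 dB, r1 = 6.2 m, r2 = 38.3 m
Formula: SPL2 = SPL1 - 20 * log10(r2 / r1)
Compute ratio: r2 / r1 = 38.3 / 6.2 = 6.1774
Compute log10: log10(6.1774) = 0.790806
Compute drop: 20 * 0.790806 = 15.8161
SPL2 = 62.9 - 15.8161 = 47.08

47.08 dB


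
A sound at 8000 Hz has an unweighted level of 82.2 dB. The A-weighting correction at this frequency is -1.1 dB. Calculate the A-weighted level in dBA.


Given values:
  SPL = 82.2 dB
  A-weighting at 8000 Hz = -1.1 dB
Formula: L_A = SPL + A_weight
L_A = 82.2 + (-1.1)
L_A = 81.1

81.1 dBA


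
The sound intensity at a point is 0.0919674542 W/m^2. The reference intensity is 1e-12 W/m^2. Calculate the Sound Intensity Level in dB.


Given values:
  I = 0.0919674542 W/m^2
  I_ref = 1e-12 W/m^2
Formula: SIL = 10 * log10(I / I_ref)
Compute ratio: I / I_ref = 91967454200
Compute log10: log10(91967454200) = 10.963634
Multiply: SIL = 10 * 10.963634 = 109.64

109.64 dB


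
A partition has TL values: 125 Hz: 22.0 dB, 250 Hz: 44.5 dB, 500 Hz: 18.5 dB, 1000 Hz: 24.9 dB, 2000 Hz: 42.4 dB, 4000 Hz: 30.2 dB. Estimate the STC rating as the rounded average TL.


Given TL values at each frequency:
  125 Hz: 22.0 dB
  250 Hz: 44.5 dB
  500 Hz: 18.5 dB
  1000 Hz: 24.9 dB
  2000 Hz: 42.4 dB
  4000 Hz: 30.2 dB
Formula: STC ~ round(average of TL values)
Sum = 22.0 + 44.5 + 18.5 + 24.9 + 42.4 + 30.2 = 182.5
Average = 182.5 / 6 = 30.42
Rounded: 30

30


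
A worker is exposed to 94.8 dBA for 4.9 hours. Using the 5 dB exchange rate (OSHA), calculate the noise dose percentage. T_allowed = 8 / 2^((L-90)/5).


Given values:
  L = 94.8 dBA, T = 4.9 hours
Formula: T_allowed = 8 / 2^((L - 90) / 5)
Compute exponent: (94.8 - 90) / 5 = 0.96
Compute 2^(0.96) = 1.94531
T_allowed = 8 / 1.94531 = 4.112455 hours
Dose = (T / T_allowed) * 100
Dose = (4.9 / 4.112455) * 100 = 119.15

119.15 %


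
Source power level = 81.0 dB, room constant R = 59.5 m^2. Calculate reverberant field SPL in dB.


Given values:
  Lw = 81.0 dB, R = 59.5 m^2
Formula: SPL = Lw + 10 * log10(4 / R)
Compute 4 / R = 4 / 59.5 = 0.067227
Compute 10 * log10(0.067227) = -11.7246
SPL = 81.0 + (-11.7246) = 69.28

69.28 dB


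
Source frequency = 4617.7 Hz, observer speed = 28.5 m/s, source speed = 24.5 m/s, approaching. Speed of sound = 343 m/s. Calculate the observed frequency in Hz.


Given values:
  f_s = 4617.7 Hz, v_o = 28.5 m/s, v_s = 24.5 m/s
  Direction: approaching
Formula: f_o = f_s * (c + v_o) / (c - v_s)
Numerator: c + v_o = 343 + 28.5 = 371.5
Denominator: c - v_s = 343 - 24.5 = 318.5
f_o = 4617.7 * 371.5 / 318.5 = 5386.11

5386.11 Hz


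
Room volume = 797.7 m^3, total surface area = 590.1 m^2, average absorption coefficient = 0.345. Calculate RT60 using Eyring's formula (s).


Given values:
  V = 797.7 m^3, S = 590.1 m^2, alpha = 0.345
Formula: RT60 = 0.161 * V / (-S * ln(1 - alpha))
Compute ln(1 - 0.345) = ln(0.655) = -0.42312
Denominator: -590.1 * -0.42312 = 249.6831
Numerator: 0.161 * 797.7 = 128.4297
RT60 = 128.4297 / 249.6831 = 0.514

0.514 s


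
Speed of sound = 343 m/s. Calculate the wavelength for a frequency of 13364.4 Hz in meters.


Given values:
  c = 343 m/s, f = 13364.4 Hz
Formula: lambda = c / f
lambda = 343 / 13364.4
lambda = 0.0257

0.0257 m


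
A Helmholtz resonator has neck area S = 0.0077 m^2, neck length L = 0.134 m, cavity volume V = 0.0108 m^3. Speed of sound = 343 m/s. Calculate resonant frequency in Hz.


Given values:
  S = 0.0077 m^2, L = 0.134 m, V = 0.0108 m^3, c = 343 m/s
Formula: f = (c / (2*pi)) * sqrt(S / (V * L))
Compute V * L = 0.0108 * 0.134 = 0.0014472
Compute S / (V * L) = 0.0077 / 0.0014472 = 5.3206
Compute sqrt(5.3206) = 2.306643
Compute c / (2*pi) = 343 / 6.283185 = 54.590148
f = 54.590148 * 2.306643 = 125.92

125.92 Hz


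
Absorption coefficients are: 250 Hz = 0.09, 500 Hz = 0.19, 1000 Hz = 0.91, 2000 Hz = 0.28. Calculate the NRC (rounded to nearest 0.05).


Given values:
  a_250 = 0.09, a_500 = 0.19
  a_1000 = 0.91, a_2000 = 0.28
Formula: NRC = (a250 + a500 + a1000 + a2000) / 4
Sum = 0.09 + 0.19 + 0.91 + 0.28 = 1.47
NRC = 1.47 / 4 = 0.3675
Rounded to nearest 0.05: 0.35

0.35


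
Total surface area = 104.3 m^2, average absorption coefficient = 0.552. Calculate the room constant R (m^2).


Given values:
  S = 104.3 m^2, alpha = 0.552
Formula: R = S * alpha / (1 - alpha)
Numerator: 104.3 * 0.552 = 57.5736
Denominator: 1 - 0.552 = 0.448
R = 57.5736 / 0.448 = 128.51

128.51 m^2


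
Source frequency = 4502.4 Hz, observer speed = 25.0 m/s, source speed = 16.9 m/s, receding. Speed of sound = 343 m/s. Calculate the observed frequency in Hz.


Given values:
  f_s = 4502.4 Hz, v_o = 25.0 m/s, v_s = 16.9 m/s
  Direction: receding
Formula: f_o = f_s * (c - v_o) / (c + v_s)
Numerator: c - v_o = 343 - 25.0 = 318.0
Denominator: c + v_s = 343 + 16.9 = 359.9
f_o = 4502.4 * 318.0 / 359.9 = 3978.23

3978.23 Hz
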